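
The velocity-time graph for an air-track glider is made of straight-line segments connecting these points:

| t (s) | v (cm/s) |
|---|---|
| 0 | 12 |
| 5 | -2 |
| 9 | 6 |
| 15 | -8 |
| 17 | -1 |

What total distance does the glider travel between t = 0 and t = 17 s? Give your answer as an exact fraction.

Distance (not displacement) is the total path length: add the absolute areas under v-t.
0–5 s: v = 0 at t = 30/7 s; triangle areas 180/7 + 5/7 = 185/7 cm
5–9 s: v = 0 at t = 6 s; triangle areas 1 + 9 = 10 cm
9–15 s: v = 0 at t = 81/7 s; triangle areas 54/7 + 96/7 = 150/7 cm
15–17 s: |½(-8 + -1)(2)| = 9 cm
Total distance = 468/7 cm

468/7 cm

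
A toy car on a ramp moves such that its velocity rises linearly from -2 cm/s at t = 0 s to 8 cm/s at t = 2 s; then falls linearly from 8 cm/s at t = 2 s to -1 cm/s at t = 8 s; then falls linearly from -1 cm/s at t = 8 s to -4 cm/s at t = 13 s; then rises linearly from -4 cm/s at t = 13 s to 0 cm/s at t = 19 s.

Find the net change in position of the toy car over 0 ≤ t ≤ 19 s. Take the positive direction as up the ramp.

Net displacement equals the area under the velocity-time graph (areas below the axis count negative).
0–2 s: ½(-2 + 8)(2) = 6 cm
2–8 s: ½(8 + -1)(6) = 21 cm
8–13 s: ½(-1 + -4)(5) = -12.5 cm
13–19 s: ½(-4 + 0)(6) = -12 cm
Net displacement = 2.5 cm

2.5 cm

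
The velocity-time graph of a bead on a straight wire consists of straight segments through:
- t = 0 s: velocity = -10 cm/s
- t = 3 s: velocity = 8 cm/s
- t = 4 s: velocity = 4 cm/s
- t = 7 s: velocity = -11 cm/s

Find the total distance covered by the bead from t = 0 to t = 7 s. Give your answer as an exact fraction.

Distance (not displacement) is the total path length: add the absolute areas under v-t.
0–3 s: v = 0 at t = 5/3 s; triangle areas 25/3 + 16/3 = 41/3 cm
3–4 s: |½(8 + 4)(1)| = 6 cm
4–7 s: v = 0 at t = 4.8 s; triangle areas 1.6 + 12.1 = 13.7 cm
Total distance = 1001/30 cm

1001/30 cm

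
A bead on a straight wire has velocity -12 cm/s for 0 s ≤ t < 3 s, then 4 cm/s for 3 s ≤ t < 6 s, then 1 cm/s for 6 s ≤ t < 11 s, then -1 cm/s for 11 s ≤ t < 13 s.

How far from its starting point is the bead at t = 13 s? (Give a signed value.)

-21 cm

Displacement is the signed area under the v-t curve.
0–3 s: -12 × 3 = -36 cm
3–6 s: 4 × 3 = 12 cm
6–11 s: 1 × 5 = 5 cm
11–13 s: -1 × 2 = -2 cm
Net displacement = -21 cm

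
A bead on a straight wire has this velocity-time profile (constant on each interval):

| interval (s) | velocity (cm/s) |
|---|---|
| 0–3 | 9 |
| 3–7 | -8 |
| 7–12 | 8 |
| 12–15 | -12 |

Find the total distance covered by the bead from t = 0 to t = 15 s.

135 cm

Distance (not displacement) is the total path length: add the absolute areas under v-t.
0–3 s: |9| × 3 = 27 cm
3–7 s: |-8| × 4 = 32 cm
7–12 s: |8| × 5 = 40 cm
12–15 s: |-12| × 3 = 36 cm
Total distance = 135 cm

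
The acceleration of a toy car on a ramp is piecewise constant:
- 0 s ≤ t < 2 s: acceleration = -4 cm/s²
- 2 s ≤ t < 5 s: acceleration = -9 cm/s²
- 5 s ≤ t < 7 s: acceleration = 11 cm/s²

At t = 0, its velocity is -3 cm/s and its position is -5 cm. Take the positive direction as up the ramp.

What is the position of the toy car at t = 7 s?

On each constant-a segment, Δv = aΔt and Δx = v₀Δt + ½aΔt²; chain segment to segment.
0–2 s: v starts -3 cm/s; Δx = -3·2 + ½·-4·2² = -14 cm; v ends -11 cm/s.
2–5 s: v starts -11 cm/s; Δx = -11·3 + ½·-9·3² = -73.5 cm; v ends -38 cm/s.
5–7 s: v starts -38 cm/s; Δx = -38·2 + ½·11·2² = -54 cm; v ends -16 cm/s.
x(7) = -5 + Σ Δx = -146.5 cm.

-146.5 cm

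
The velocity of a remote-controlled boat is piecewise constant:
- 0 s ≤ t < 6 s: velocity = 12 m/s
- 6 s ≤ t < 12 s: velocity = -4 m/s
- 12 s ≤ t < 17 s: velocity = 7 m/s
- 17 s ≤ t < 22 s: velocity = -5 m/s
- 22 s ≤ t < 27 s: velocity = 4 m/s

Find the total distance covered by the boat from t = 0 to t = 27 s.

176 m

Distance (not displacement) is the total path length: add the absolute areas under v-t.
0–6 s: |12| × 6 = 72 m
6–12 s: |-4| × 6 = 24 m
12–17 s: |7| × 5 = 35 m
17–22 s: |-5| × 5 = 25 m
22–27 s: |4| × 5 = 20 m
Total distance = 176 m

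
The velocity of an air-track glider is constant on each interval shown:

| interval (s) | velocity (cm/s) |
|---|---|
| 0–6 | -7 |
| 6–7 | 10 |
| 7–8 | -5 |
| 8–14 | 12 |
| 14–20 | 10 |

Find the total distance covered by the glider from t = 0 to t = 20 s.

189 cm

Total distance travelled is ∫|v| dt — sum the magnitudes of each area piece.
0–6 s: |-7| × 6 = 42 cm
6–7 s: |10| × 1 = 10 cm
7–8 s: |-5| × 1 = 5 cm
8–14 s: |12| × 6 = 72 cm
14–20 s: |10| × 6 = 60 cm
Total distance = 189 cm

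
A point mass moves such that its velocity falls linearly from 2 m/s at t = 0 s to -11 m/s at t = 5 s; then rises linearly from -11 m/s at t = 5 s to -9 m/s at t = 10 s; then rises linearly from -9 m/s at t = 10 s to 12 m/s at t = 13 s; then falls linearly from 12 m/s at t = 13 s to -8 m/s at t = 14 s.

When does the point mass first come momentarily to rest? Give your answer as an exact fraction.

t = 10/13 s

v changes sign on 0–5 s (from 2 to -11); the graph is linear there, so v = 0 at t = 0 + (-2)·(5 − 0)/(-11 − 2) = 10/13 s.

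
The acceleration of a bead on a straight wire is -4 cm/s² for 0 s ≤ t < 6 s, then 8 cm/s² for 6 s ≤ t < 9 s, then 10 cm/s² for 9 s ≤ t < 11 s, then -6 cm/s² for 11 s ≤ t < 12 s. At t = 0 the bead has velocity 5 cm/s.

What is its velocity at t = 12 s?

19 cm/s

Δv equals the area under the a-t graph; then v = v₀ + Δv.
0–6 s: -4 × 6 = -24 cm/s
6–9 s: 8 × 3 = 24 cm/s
9–11 s: 10 × 2 = 20 cm/s
11–12 s: -6 × 1 = -6 cm/s
Δv = 14 cm/s, so v(12) = 5 + (14) = 19 cm/s.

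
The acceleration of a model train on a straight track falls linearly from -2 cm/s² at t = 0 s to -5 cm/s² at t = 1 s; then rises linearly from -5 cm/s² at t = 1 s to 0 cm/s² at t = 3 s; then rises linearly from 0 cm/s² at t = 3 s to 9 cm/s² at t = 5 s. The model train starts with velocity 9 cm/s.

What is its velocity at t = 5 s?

Δv equals the area under the a-t graph; then v = v₀ + Δv.
0–1 s: ½(-2 + -5)(1) = -3.5 cm/s
1–3 s: ½(-5 + 0)(2) = -5 cm/s
3–5 s: ½(0 + 9)(2) = 9 cm/s
Δv = 0.5 cm/s, so v(5) = 9 + (0.5) = 9.5 cm/s.

9.5 cm/s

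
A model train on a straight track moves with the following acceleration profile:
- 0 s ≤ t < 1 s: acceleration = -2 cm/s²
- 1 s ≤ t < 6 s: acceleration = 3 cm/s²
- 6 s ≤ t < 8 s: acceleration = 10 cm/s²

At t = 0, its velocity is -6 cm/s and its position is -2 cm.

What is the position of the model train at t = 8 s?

22.5 cm

On each constant-a segment, Δv = aΔt and Δx = v₀Δt + ½aΔt²; chain segment to segment.
0–1 s: v starts -6 cm/s; Δx = -6·1 + ½·-2·1² = -7 cm; v ends -8 cm/s.
1–6 s: v starts -8 cm/s; Δx = -8·5 + ½·3·5² = -2.5 cm; v ends 7 cm/s.
6–8 s: v starts 7 cm/s; Δx = 7·2 + ½·10·2² = 34 cm; v ends 27 cm/s.
x(8) = -2 + Σ Δx = 22.5 cm.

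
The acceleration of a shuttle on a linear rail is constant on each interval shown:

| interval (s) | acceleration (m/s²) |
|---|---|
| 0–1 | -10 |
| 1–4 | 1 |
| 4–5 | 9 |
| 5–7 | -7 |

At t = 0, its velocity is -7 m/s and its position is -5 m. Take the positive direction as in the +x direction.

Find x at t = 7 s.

-97 m

On each constant-a segment, Δv = aΔt and Δx = v₀Δt + ½aΔt²; chain segment to segment.
0–1 s: v starts -7 m/s; Δx = -7·1 + ½·-10·1² = -12 m; v ends -17 m/s.
1–4 s: v starts -17 m/s; Δx = -17·3 + ½·1·3² = -46.5 m; v ends -14 m/s.
4–5 s: v starts -14 m/s; Δx = -14·1 + ½·9·1² = -9.5 m; v ends -5 m/s.
5–7 s: v starts -5 m/s; Δx = -5·2 + ½·-7·2² = -24 m; v ends -19 m/s.
x(7) = -5 + Σ Δx = -97 m.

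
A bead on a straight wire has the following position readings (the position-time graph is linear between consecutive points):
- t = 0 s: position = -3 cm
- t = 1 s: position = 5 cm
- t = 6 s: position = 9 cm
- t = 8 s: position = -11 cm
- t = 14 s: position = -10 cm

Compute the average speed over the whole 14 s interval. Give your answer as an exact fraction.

Average speed = (total path length)/(elapsed time); on a piecewise-linear x-t graph the path length is Σ|Δx|.
0–1 s: |Δx| = |5 − -3| = 8 cm
1–6 s: |Δx| = |9 − 5| = 4 cm
6–8 s: |Δx| = |-11 − 9| = 20 cm
8–14 s: |Δx| = |-10 − -11| = 1 cm
Total path = 33 cm; average speed = 33/14 = 33/14 cm/s.

33/14 cm/s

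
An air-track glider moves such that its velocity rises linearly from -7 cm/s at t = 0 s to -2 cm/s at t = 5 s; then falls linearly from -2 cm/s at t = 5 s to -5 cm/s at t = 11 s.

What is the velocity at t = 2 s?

On 0–5 s the graph is linear from -7 to -2 cm/s: v(2) = -7 + (-2 − -7)·(2 − 0)/(5 − 0) = -5 cm/s.

-5 cm/s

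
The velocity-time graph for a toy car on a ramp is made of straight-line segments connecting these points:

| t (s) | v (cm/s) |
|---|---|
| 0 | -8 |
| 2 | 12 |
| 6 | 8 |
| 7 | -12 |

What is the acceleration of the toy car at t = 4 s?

Acceleration is the slope of the v-t graph on 2–6 s: (8 − 12)/(6 − 2) = -1 cm/s².

-1 cm/s²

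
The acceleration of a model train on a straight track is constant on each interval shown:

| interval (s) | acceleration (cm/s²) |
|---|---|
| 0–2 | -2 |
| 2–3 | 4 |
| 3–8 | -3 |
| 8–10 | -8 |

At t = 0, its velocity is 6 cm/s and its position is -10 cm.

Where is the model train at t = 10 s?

On each constant-a segment, Δv = aΔt and Δx = v₀Δt + ½aΔt²; chain segment to segment.
0–2 s: v starts 6 cm/s; Δx = 6·2 + ½·-2·2² = 8 cm; v ends 2 cm/s.
2–3 s: v starts 2 cm/s; Δx = 2·1 + ½·4·1² = 4 cm; v ends 6 cm/s.
3–8 s: v starts 6 cm/s; Δx = 6·5 + ½·-3·5² = -7.5 cm; v ends -9 cm/s.
8–10 s: v starts -9 cm/s; Δx = -9·2 + ½·-8·2² = -34 cm; v ends -25 cm/s.
x(10) = -10 + Σ Δx = -39.5 cm.

-39.5 cm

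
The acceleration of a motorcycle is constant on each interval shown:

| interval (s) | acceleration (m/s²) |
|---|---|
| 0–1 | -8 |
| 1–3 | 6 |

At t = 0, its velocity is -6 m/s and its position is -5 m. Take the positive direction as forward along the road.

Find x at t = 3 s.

-31 m

On each constant-a segment, Δv = aΔt and Δx = v₀Δt + ½aΔt²; chain segment to segment.
0–1 s: v starts -6 m/s; Δx = -6·1 + ½·-8·1² = -10 m; v ends -14 m/s.
1–3 s: v starts -14 m/s; Δx = -14·2 + ½·6·2² = -16 m; v ends -2 m/s.
x(3) = -5 + Σ Δx = -31 m.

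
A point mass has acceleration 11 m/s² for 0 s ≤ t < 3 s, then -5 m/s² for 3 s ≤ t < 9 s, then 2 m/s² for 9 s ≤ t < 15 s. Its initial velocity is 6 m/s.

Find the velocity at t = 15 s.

Δv equals the area under the a-t graph; then v = v₀ + Δv.
0–3 s: 11 × 3 = 33 m/s
3–9 s: -5 × 6 = -30 m/s
9–15 s: 2 × 6 = 12 m/s
Δv = 15 m/s, so v(15) = 6 + (15) = 21 m/s.

21 m/s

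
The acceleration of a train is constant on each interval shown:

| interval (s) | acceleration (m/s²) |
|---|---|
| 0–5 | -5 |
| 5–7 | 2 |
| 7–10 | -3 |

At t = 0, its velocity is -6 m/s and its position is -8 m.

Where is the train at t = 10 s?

-253 m

On each constant-a segment, Δv = aΔt and Δx = v₀Δt + ½aΔt²; chain segment to segment.
0–5 s: v starts -6 m/s; Δx = -6·5 + ½·-5·5² = -92.5 m; v ends -31 m/s.
5–7 s: v starts -31 m/s; Δx = -31·2 + ½·2·2² = -58 m; v ends -27 m/s.
7–10 s: v starts -27 m/s; Δx = -27·3 + ½·-3·3² = -94.5 m; v ends -36 m/s.
x(10) = -8 + Σ Δx = -253 m.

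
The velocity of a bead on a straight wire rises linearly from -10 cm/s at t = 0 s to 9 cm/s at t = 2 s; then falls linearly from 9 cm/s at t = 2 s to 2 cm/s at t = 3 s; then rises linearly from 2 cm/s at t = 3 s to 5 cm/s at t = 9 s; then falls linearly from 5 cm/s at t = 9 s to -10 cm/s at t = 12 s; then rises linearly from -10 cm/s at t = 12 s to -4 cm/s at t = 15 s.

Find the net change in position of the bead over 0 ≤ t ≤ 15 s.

-3 cm

Net displacement equals the area under the velocity-time graph (areas below the axis count negative).
0–2 s: ½(-10 + 9)(2) = -1 cm
2–3 s: ½(9 + 2)(1) = 5.5 cm
3–9 s: ½(2 + 5)(6) = 21 cm
9–12 s: ½(5 + -10)(3) = -7.5 cm
12–15 s: ½(-10 + -4)(3) = -21 cm
Net displacement = -3 cm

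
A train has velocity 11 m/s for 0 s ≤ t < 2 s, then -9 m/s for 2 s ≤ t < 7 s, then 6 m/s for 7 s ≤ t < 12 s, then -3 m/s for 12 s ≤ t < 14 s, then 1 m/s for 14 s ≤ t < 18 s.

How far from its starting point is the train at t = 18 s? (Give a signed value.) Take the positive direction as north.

Displacement is the signed area under the v-t curve.
0–2 s: 11 × 2 = 22 m
2–7 s: -9 × 5 = -45 m
7–12 s: 6 × 5 = 30 m
12–14 s: -3 × 2 = -6 m
14–18 s: 1 × 4 = 4 m
Net displacement = 5 m

5 m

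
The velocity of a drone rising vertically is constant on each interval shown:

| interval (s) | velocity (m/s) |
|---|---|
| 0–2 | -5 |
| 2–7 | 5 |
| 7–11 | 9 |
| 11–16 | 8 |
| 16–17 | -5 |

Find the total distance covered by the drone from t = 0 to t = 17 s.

116 m

Distance (not displacement) is the total path length: add the absolute areas under v-t.
0–2 s: |-5| × 2 = 10 m
2–7 s: |5| × 5 = 25 m
7–11 s: |9| × 4 = 36 m
11–16 s: |8| × 5 = 40 m
16–17 s: |-5| × 1 = 5 m
Total distance = 116 m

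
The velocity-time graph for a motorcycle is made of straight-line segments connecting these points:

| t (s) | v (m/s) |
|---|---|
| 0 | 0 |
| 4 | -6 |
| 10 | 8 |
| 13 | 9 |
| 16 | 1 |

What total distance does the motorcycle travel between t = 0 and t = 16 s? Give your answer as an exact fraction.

Distance (not displacement) is the total path length: add the absolute areas under v-t.
0–4 s: |½(0 + -6)(4)| = 12 m
4–10 s: v = 0 at t = 46/7 s; triangle areas 54/7 + 96/7 = 150/7 m
10–13 s: |½(8 + 9)(3)| = 25.5 m
13–16 s: |½(9 + 1)(3)| = 15 m
Total distance = 1035/14 m

1035/14 m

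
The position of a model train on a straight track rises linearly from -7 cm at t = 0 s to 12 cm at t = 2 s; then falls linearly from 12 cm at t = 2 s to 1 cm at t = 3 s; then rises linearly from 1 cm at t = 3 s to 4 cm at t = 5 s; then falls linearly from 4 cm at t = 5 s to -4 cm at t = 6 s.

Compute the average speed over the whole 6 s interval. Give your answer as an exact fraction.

Average speed = (total path length)/(elapsed time); on a piecewise-linear x-t graph the path length is Σ|Δx|.
0–2 s: |Δx| = |12 − -7| = 19 cm
2–3 s: |Δx| = |1 − 12| = 11 cm
3–5 s: |Δx| = |4 − 1| = 3 cm
5–6 s: |Δx| = |-4 − 4| = 8 cm
Total path = 41 cm; average speed = 41/6 = 41/6 cm/s.

41/6 cm/s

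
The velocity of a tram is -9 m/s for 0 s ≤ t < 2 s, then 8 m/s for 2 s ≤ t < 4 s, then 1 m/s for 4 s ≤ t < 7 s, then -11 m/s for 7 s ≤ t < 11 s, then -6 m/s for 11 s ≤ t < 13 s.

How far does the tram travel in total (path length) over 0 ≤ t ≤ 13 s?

93 m

Distance (not displacement) is the total path length: add the absolute areas under v-t.
0–2 s: |-9| × 2 = 18 m
2–4 s: |8| × 2 = 16 m
4–7 s: |1| × 3 = 3 m
7–11 s: |-11| × 4 = 44 m
11–13 s: |-6| × 2 = 12 m
Total distance = 93 m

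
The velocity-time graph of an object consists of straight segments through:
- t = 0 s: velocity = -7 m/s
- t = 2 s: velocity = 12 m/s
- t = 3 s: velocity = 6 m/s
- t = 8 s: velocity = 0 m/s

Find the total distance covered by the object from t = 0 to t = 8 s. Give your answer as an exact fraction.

649/19 m

Distance (not displacement) is the total path length: add the absolute areas under v-t.
0–2 s: v = 0 at t = 14/19 s; triangle areas 49/19 + 144/19 = 193/19 m
2–3 s: |½(12 + 6)(1)| = 9 m
3–8 s: |½(6 + 0)(5)| = 15 m
Total distance = 649/19 m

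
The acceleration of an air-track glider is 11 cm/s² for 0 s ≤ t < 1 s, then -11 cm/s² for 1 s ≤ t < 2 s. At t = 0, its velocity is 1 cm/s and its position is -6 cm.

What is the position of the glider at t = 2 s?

7 cm

On each constant-a segment, Δv = aΔt and Δx = v₀Δt + ½aΔt²; chain segment to segment.
0–1 s: v starts 1 cm/s; Δx = 1·1 + ½·11·1² = 6.5 cm; v ends 12 cm/s.
1–2 s: v starts 12 cm/s; Δx = 12·1 + ½·-11·1² = 6.5 cm; v ends 1 cm/s.
x(2) = -6 + Σ Δx = 7 cm.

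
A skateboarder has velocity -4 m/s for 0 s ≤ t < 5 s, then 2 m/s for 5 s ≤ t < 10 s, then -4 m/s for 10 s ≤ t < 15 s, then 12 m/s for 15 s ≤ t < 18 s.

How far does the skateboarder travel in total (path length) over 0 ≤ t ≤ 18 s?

Distance (not displacement) is the total path length: add the absolute areas under v-t.
0–5 s: |-4| × 5 = 20 m
5–10 s: |2| × 5 = 10 m
10–15 s: |-4| × 5 = 20 m
15–18 s: |12| × 3 = 36 m
Total distance = 86 m

86 m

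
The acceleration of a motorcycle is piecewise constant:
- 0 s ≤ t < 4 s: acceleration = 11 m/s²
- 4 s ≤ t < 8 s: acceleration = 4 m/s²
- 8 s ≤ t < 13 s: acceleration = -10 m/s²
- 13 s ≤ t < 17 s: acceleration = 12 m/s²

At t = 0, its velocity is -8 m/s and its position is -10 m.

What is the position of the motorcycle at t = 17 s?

On each constant-a segment, Δv = aΔt and Δx = v₀Δt + ½aΔt²; chain segment to segment.
0–4 s: v starts -8 m/s; Δx = -8·4 + ½·11·4² = 56 m; v ends 36 m/s.
4–8 s: v starts 36 m/s; Δx = 36·4 + ½·4·4² = 176 m; v ends 52 m/s.
8–13 s: v starts 52 m/s; Δx = 52·5 + ½·-10·5² = 135 m; v ends 2 m/s.
13–17 s: v starts 2 m/s; Δx = 2·4 + ½·12·4² = 104 m; v ends 50 m/s.
x(17) = -10 + Σ Δx = 461 m.

461 m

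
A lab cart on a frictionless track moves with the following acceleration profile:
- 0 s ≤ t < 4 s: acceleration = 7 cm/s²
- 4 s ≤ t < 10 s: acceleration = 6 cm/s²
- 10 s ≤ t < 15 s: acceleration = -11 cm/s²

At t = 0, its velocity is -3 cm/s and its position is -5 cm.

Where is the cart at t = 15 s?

464.5 cm

On each constant-a segment, Δv = aΔt and Δx = v₀Δt + ½aΔt²; chain segment to segment.
0–4 s: v starts -3 cm/s; Δx = -3·4 + ½·7·4² = 44 cm; v ends 25 cm/s.
4–10 s: v starts 25 cm/s; Δx = 25·6 + ½·6·6² = 258 cm; v ends 61 cm/s.
10–15 s: v starts 61 cm/s; Δx = 61·5 + ½·-11·5² = 167.5 cm; v ends 6 cm/s.
x(15) = -5 + Σ Δx = 464.5 cm.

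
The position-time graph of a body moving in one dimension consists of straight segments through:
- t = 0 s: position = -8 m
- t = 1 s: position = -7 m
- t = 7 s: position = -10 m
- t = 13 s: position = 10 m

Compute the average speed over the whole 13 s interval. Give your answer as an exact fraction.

Average speed = (total path length)/(elapsed time); on a piecewise-linear x-t graph the path length is Σ|Δx|.
0–1 s: |Δx| = |-7 − -8| = 1 m
1–7 s: |Δx| = |-10 − -7| = 3 m
7–13 s: |Δx| = |10 − -10| = 20 m
Total path = 24 m; average speed = 24/13 = 24/13 m/s.

24/13 m/s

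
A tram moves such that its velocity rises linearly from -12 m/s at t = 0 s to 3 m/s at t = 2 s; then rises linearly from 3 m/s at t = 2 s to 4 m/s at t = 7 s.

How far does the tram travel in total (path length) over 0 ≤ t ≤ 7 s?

Distance (not displacement) is the total path length: add the absolute areas under v-t.
0–2 s: v = 0 at t = 1.6 s; triangle areas 9.6 + 0.6 = 10.2 m
2–7 s: |½(3 + 4)(5)| = 17.5 m
Total distance = 27.7 m

27.7 m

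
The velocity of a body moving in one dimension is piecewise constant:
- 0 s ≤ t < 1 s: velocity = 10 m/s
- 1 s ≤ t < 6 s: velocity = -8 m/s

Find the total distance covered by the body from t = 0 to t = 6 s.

50 m

Distance (not displacement) is the total path length: add the absolute areas under v-t.
0–1 s: |10| × 1 = 10 m
1–6 s: |-8| × 5 = 40 m
Total distance = 50 m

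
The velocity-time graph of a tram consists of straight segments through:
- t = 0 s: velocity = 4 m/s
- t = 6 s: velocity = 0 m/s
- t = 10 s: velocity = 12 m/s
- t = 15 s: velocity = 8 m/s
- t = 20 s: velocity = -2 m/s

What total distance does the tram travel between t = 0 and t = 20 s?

Distance (not displacement) is the total path length: add the absolute areas under v-t.
0–6 s: |½(4 + 0)(6)| = 12 m
6–10 s: |½(0 + 12)(4)| = 24 m
10–15 s: |½(12 + 8)(5)| = 50 m
15–20 s: v = 0 at t = 19 s; triangle areas 16 + 1 = 17 m
Total distance = 103 m

103 m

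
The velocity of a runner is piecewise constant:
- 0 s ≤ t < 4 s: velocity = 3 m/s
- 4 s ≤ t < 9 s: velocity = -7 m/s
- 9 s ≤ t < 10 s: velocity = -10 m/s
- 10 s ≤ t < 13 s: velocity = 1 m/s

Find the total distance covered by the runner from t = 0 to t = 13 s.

60 m

Distance (not displacement) is the total path length: add the absolute areas under v-t.
0–4 s: |3| × 4 = 12 m
4–9 s: |-7| × 5 = 35 m
9–10 s: |-10| × 1 = 10 m
10–13 s: |1| × 3 = 3 m
Total distance = 60 m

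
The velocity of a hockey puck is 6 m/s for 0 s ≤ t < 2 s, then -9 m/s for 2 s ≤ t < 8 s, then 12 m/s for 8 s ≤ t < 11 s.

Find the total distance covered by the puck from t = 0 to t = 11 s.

Distance (not displacement) is the total path length: add the absolute areas under v-t.
0–2 s: |6| × 2 = 12 m
2–8 s: |-9| × 6 = 54 m
8–11 s: |12| × 3 = 36 m
Total distance = 102 m

102 m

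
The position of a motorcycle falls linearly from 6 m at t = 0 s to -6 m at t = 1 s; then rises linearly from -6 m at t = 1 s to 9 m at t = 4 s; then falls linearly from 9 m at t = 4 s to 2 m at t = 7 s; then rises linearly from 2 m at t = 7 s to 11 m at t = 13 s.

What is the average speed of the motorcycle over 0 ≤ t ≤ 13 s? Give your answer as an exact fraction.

43/13 m/s

Average speed = (total path length)/(elapsed time); on a piecewise-linear x-t graph the path length is Σ|Δx|.
0–1 s: |Δx| = |-6 − 6| = 12 m
1–4 s: |Δx| = |9 − -6| = 15 m
4–7 s: |Δx| = |2 − 9| = 7 m
7–13 s: |Δx| = |11 − 2| = 9 m
Total path = 43 m; average speed = 43/13 = 43/13 m/s.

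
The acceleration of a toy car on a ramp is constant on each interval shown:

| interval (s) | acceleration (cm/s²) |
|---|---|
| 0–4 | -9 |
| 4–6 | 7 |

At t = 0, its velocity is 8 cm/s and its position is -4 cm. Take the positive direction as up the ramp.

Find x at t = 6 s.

-86 cm

On each constant-a segment, Δv = aΔt and Δx = v₀Δt + ½aΔt²; chain segment to segment.
0–4 s: v starts 8 cm/s; Δx = 8·4 + ½·-9·4² = -40 cm; v ends -28 cm/s.
4–6 s: v starts -28 cm/s; Δx = -28·2 + ½·7·2² = -42 cm; v ends -14 cm/s.
x(6) = -4 + Σ Δx = -86 cm.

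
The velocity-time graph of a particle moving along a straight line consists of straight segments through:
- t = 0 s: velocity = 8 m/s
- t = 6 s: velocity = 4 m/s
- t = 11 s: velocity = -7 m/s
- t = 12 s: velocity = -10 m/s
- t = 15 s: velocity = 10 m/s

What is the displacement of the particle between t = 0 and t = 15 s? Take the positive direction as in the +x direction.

20 m

Displacement is the signed area under the v-t curve.
0–6 s: ½(8 + 4)(6) = 36 m
6–11 s: ½(4 + -7)(5) = -7.5 m
11–12 s: ½(-7 + -10)(1) = -8.5 m
12–15 s: ½(-10 + 10)(3) = 0 m
Net displacement = 20 m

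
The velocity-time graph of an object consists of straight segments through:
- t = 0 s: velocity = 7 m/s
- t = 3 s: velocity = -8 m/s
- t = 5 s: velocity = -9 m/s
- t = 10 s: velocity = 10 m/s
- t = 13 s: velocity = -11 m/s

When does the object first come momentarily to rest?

t = 1.4 s

v changes sign on 0–3 s (from 7 to -8); the graph is linear there, so v = 0 at t = 0 + (-7)·(3 − 0)/(-8 − 7) = 1.4 s.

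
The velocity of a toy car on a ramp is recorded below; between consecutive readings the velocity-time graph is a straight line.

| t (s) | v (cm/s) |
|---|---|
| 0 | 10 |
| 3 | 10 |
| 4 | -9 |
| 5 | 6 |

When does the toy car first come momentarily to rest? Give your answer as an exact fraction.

t = 67/19 s

v changes sign on 3–4 s (from 10 to -9); the graph is linear there, so v = 0 at t = 3 + (-10)·(4 − 3)/(-9 − 10) = 67/19 s.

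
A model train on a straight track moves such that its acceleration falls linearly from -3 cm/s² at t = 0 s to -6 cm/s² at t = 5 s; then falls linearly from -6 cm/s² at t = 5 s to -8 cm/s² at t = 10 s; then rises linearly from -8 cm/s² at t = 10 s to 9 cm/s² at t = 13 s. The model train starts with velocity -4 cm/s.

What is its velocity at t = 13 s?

-60 cm/s

Δv equals the area under the a-t graph; then v = v₀ + Δv.
0–5 s: ½(-3 + -6)(5) = -22.5 cm/s
5–10 s: ½(-6 + -8)(5) = -35 cm/s
10–13 s: ½(-8 + 9)(3) = 1.5 cm/s
Δv = -56 cm/s, so v(13) = -4 + (-56) = -60 cm/s.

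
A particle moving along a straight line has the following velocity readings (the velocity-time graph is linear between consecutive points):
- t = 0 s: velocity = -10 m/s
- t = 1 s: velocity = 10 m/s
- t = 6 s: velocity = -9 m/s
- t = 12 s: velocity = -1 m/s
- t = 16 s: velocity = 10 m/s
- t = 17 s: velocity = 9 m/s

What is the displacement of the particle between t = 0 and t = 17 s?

Displacement is the signed area under the v-t curve.
0–1 s: ½(-10 + 10)(1) = 0 m
1–6 s: ½(10 + -9)(5) = 2.5 m
6–12 s: ½(-9 + -1)(6) = -30 m
12–16 s: ½(-1 + 10)(4) = 18 m
16–17 s: ½(10 + 9)(1) = 9.5 m
Net displacement = 0 m

0 m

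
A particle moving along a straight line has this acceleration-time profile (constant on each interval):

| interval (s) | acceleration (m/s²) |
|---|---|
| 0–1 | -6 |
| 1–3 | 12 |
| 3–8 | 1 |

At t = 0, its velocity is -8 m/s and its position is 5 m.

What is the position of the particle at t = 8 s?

On each constant-a segment, Δv = aΔt and Δx = v₀Δt + ½aΔt²; chain segment to segment.
0–1 s: v starts -8 m/s; Δx = -8·1 + ½·-6·1² = -11 m; v ends -14 m/s.
1–3 s: v starts -14 m/s; Δx = -14·2 + ½·12·2² = -4 m; v ends 10 m/s.
3–8 s: v starts 10 m/s; Δx = 10·5 + ½·1·5² = 62.5 m; v ends 15 m/s.
x(8) = 5 + Σ Δx = 52.5 m.

52.5 m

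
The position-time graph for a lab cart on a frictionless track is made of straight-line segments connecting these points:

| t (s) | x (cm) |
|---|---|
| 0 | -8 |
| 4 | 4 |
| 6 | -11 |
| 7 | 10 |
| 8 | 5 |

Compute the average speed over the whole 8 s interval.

6.625 cm/s

Average speed = (total path length)/(elapsed time); on a piecewise-linear x-t graph the path length is Σ|Δx|.
0–4 s: |Δx| = |4 − -8| = 12 cm
4–6 s: |Δx| = |-11 − 4| = 15 cm
6–7 s: |Δx| = |10 − -11| = 21 cm
7–8 s: |Δx| = |5 − 10| = 5 cm
Total path = 53 cm; average speed = 53/8 = 6.625 cm/s.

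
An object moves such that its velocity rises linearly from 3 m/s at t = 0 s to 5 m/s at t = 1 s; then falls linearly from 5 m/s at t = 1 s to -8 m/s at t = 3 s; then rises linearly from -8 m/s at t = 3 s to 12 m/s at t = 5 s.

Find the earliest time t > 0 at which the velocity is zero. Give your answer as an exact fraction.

t = 23/13 s

v changes sign on 1–3 s (from 5 to -8); the graph is linear there, so v = 0 at t = 1 + (-5)·(3 − 1)/(-8 − 5) = 23/13 s.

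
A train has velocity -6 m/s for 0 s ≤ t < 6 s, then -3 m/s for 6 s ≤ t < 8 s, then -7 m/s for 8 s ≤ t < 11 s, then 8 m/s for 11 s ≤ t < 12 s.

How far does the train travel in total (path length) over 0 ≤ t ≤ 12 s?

Distance (not displacement) is the total path length: add the absolute areas under v-t.
0–6 s: |-6| × 6 = 36 m
6–8 s: |-3| × 2 = 6 m
8–11 s: |-7| × 3 = 21 m
11–12 s: |8| × 1 = 8 m
Total distance = 71 m

71 m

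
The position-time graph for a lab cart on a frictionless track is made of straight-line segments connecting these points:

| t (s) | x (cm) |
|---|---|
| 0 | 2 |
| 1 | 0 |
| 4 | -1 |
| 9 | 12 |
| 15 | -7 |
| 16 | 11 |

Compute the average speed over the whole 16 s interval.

Average speed = (total path length)/(elapsed time); on a piecewise-linear x-t graph the path length is Σ|Δx|.
0–1 s: |Δx| = |0 − 2| = 2 cm
1–4 s: |Δx| = |-1 − 0| = 1 cm
4–9 s: |Δx| = |12 − -1| = 13 cm
9–15 s: |Δx| = |-7 − 12| = 19 cm
15–16 s: |Δx| = |11 − -7| = 18 cm
Total path = 53 cm; average speed = 53/16 = 3.3125 cm/s.

3.3125 cm/s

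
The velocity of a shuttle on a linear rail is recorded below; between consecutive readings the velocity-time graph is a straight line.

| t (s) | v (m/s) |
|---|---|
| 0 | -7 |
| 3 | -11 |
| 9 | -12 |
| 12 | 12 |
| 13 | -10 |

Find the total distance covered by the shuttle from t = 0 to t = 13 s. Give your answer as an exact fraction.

Total distance travelled is ∫|v| dt — sum the magnitudes of each area piece.
0–3 s: |½(-7 + -11)(3)| = 27 m
3–9 s: |½(-11 + -12)(6)| = 69 m
9–12 s: v = 0 at t = 10.5 s; triangle areas 9 + 9 = 18 m
12–13 s: v = 0 at t = 138/11 s; triangle areas 36/11 + 25/11 = 61/11 m
Total distance = 1315/11 m

1315/11 m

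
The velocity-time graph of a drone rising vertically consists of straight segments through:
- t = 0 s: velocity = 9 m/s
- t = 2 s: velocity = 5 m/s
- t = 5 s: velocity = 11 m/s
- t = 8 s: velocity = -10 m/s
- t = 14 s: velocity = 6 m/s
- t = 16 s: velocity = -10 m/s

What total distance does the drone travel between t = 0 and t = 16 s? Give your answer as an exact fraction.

1229/14 m

Total distance travelled is ∫|v| dt — sum the magnitudes of each area piece.
0–2 s: |½(9 + 5)(2)| = 14 m
2–5 s: |½(5 + 11)(3)| = 24 m
5–8 s: v = 0 at t = 46/7 s; triangle areas 121/14 + 50/7 = 221/14 m
8–14 s: v = 0 at t = 11.75 s; triangle areas 18.75 + 6.75 = 25.5 m
14–16 s: v = 0 at t = 14.75 s; triangle areas 2.25 + 6.25 = 8.5 m
Total distance = 1229/14 m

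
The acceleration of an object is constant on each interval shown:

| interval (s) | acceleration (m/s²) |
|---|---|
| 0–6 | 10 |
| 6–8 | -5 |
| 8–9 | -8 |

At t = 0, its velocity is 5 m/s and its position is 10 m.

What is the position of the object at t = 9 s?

391 m

On each constant-a segment, Δv = aΔt and Δx = v₀Δt + ½aΔt²; chain segment to segment.
0–6 s: v starts 5 m/s; Δx = 5·6 + ½·10·6² = 210 m; v ends 65 m/s.
6–8 s: v starts 65 m/s; Δx = 65·2 + ½·-5·2² = 120 m; v ends 55 m/s.
8–9 s: v starts 55 m/s; Δx = 55·1 + ½·-8·1² = 51 m; v ends 47 m/s.
x(9) = 10 + Σ Δx = 391 m.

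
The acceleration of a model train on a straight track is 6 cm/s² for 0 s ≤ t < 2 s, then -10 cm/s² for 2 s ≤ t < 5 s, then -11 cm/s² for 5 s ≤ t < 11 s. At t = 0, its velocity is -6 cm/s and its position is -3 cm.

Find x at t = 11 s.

-372 cm

On each constant-a segment, Δv = aΔt and Δx = v₀Δt + ½aΔt²; chain segment to segment.
0–2 s: v starts -6 cm/s; Δx = -6·2 + ½·6·2² = 0 cm; v ends 6 cm/s.
2–5 s: v starts 6 cm/s; Δx = 6·3 + ½·-10·3² = -27 cm; v ends -24 cm/s.
5–11 s: v starts -24 cm/s; Δx = -24·6 + ½·-11·6² = -342 cm; v ends -90 cm/s.
x(11) = -3 + Σ Δx = -372 cm.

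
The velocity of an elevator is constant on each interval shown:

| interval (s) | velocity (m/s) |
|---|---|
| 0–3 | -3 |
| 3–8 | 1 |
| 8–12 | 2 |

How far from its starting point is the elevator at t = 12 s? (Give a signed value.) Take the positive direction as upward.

Net displacement equals the area under the velocity-time graph (areas below the axis count negative).
0–3 s: -3 × 3 = -9 m
3–8 s: 1 × 5 = 5 m
8–12 s: 2 × 4 = 8 m
Net displacement = 4 m

4 m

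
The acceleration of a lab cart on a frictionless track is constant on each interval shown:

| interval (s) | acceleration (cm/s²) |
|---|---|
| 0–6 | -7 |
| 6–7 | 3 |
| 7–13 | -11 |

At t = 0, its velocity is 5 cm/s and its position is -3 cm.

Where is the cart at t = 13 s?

-536.5 cm

On each constant-a segment, Δv = aΔt and Δx = v₀Δt + ½aΔt²; chain segment to segment.
0–6 s: v starts 5 cm/s; Δx = 5·6 + ½·-7·6² = -96 cm; v ends -37 cm/s.
6–7 s: v starts -37 cm/s; Δx = -37·1 + ½·3·1² = -35.5 cm; v ends -34 cm/s.
7–13 s: v starts -34 cm/s; Δx = -34·6 + ½·-11·6² = -402 cm; v ends -100 cm/s.
x(13) = -3 + Σ Δx = -536.5 cm.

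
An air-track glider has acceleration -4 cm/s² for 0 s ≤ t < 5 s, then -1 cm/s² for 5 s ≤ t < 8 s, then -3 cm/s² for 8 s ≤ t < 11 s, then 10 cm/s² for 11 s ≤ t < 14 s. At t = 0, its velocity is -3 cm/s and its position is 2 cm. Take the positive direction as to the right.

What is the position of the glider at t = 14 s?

-288 cm

On each constant-a segment, Δv = aΔt and Δx = v₀Δt + ½aΔt²; chain segment to segment.
0–5 s: v starts -3 cm/s; Δx = -3·5 + ½·-4·5² = -65 cm; v ends -23 cm/s.
5–8 s: v starts -23 cm/s; Δx = -23·3 + ½·-1·3² = -73.5 cm; v ends -26 cm/s.
8–11 s: v starts -26 cm/s; Δx = -26·3 + ½·-3·3² = -91.5 cm; v ends -35 cm/s.
11–14 s: v starts -35 cm/s; Δx = -35·3 + ½·10·3² = -60 cm; v ends -5 cm/s.
x(14) = 2 + Σ Δx = -288 cm.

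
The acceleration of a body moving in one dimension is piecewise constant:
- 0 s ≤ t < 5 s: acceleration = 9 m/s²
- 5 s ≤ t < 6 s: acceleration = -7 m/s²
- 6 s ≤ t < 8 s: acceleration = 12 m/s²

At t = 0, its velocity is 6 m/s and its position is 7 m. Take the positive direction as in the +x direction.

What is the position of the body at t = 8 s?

309 m

On each constant-a segment, Δv = aΔt and Δx = v₀Δt + ½aΔt²; chain segment to segment.
0–5 s: v starts 6 m/s; Δx = 6·5 + ½·9·5² = 142.5 m; v ends 51 m/s.
5–6 s: v starts 51 m/s; Δx = 51·1 + ½·-7·1² = 47.5 m; v ends 44 m/s.
6–8 s: v starts 44 m/s; Δx = 44·2 + ½·12·2² = 112 m; v ends 68 m/s.
x(8) = 7 + Σ Δx = 309 m.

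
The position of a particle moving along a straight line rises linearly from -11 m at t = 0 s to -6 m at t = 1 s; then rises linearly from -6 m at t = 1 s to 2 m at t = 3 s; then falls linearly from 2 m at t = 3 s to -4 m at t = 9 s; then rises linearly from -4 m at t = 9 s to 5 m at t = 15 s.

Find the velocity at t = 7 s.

-1 m/s

Velocity is the slope of the x-t graph on 3–9 s: (-4 − 2)/(9 − 3) = -1 m/s.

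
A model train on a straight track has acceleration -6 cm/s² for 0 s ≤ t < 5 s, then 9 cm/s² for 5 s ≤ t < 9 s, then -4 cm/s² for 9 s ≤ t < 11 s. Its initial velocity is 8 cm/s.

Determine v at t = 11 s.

6 cm/s

Δv equals the area under the a-t graph; then v = v₀ + Δv.
0–5 s: -6 × 5 = -30 cm/s
5–9 s: 9 × 4 = 36 cm/s
9–11 s: -4 × 2 = -8 cm/s
Δv = -2 cm/s, so v(11) = 8 + (-2) = 6 cm/s.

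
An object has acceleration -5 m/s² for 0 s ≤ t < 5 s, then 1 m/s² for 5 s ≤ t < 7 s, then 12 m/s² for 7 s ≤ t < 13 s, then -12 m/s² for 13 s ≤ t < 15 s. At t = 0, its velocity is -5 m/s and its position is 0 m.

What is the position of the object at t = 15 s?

-33.5 m

On each constant-a segment, Δv = aΔt and Δx = v₀Δt + ½aΔt²; chain segment to segment.
0–5 s: v starts -5 m/s; Δx = -5·5 + ½·-5·5² = -87.5 m; v ends -30 m/s.
5–7 s: v starts -30 m/s; Δx = -30·2 + ½·1·2² = -58 m; v ends -28 m/s.
7–13 s: v starts -28 m/s; Δx = -28·6 + ½·12·6² = 48 m; v ends 44 m/s.
13–15 s: v starts 44 m/s; Δx = 44·2 + ½·-12·2² = 64 m; v ends 20 m/s.
x(15) = 0 + Σ Δx = -33.5 m.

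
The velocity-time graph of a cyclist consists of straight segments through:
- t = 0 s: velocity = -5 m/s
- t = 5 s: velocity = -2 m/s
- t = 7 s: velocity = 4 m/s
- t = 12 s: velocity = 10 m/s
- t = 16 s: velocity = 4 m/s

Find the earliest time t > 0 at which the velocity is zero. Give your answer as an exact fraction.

t = 17/3 s

v changes sign on 5–7 s (from -2 to 4); the graph is linear there, so v = 0 at t = 5 + (2)·(7 − 5)/(4 − -2) = 17/3 s.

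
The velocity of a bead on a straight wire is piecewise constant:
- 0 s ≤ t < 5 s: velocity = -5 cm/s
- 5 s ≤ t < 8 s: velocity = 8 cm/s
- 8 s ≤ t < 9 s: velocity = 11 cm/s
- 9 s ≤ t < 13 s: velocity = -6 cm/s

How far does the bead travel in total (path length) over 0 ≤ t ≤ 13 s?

Distance (not displacement) is the total path length: add the absolute areas under v-t.
0–5 s: |-5| × 5 = 25 cm
5–8 s: |8| × 3 = 24 cm
8–9 s: |11| × 1 = 11 cm
9–13 s: |-6| × 4 = 24 cm
Total distance = 84 cm

84 cm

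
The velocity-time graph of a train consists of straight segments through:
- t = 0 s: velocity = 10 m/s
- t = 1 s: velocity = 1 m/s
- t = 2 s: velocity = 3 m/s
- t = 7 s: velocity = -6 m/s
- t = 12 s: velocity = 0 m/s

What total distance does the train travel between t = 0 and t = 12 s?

Total distance travelled is ∫|v| dt — sum the magnitudes of each area piece.
0–1 s: |½(10 + 1)(1)| = 5.5 m
1–2 s: |½(1 + 3)(1)| = 2 m
2–7 s: v = 0 at t = 11/3 s; triangle areas 2.5 + 10 = 12.5 m
7–12 s: |½(-6 + 0)(5)| = 15 m
Total distance = 35 m

35 m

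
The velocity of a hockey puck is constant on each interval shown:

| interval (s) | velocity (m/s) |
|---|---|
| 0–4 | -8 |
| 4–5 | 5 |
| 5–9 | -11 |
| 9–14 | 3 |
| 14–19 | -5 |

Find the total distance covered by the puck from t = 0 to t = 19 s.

121 m

Distance (not displacement) is the total path length: add the absolute areas under v-t.
0–4 s: |-8| × 4 = 32 m
4–5 s: |5| × 1 = 5 m
5–9 s: |-11| × 4 = 44 m
9–14 s: |3| × 5 = 15 m
14–19 s: |-5| × 5 = 25 m
Total distance = 121 m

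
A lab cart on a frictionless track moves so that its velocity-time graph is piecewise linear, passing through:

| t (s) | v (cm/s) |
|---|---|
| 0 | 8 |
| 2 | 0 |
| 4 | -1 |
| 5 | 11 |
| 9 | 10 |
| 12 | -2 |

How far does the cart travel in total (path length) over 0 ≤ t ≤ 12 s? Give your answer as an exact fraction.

829/12 cm

Total distance travelled is ∫|v| dt — sum the magnitudes of each area piece.
0–2 s: |½(8 + 0)(2)| = 8 cm
2–4 s: |½(0 + -1)(2)| = 1 cm
4–5 s: v = 0 at t = 49/12 s; triangle areas 1/24 + 121/24 = 61/12 cm
5–9 s: |½(11 + 10)(4)| = 42 cm
9–12 s: v = 0 at t = 11.5 s; triangle areas 12.5 + 0.5 = 13 cm
Total distance = 829/12 cm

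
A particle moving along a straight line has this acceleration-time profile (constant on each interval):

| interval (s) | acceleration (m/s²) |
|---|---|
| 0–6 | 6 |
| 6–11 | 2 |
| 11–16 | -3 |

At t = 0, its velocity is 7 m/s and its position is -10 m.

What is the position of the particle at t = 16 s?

On each constant-a segment, Δv = aΔt and Δx = v₀Δt + ½aΔt²; chain segment to segment.
0–6 s: v starts 7 m/s; Δx = 7·6 + ½·6·6² = 150 m; v ends 43 m/s.
6–11 s: v starts 43 m/s; Δx = 43·5 + ½·2·5² = 240 m; v ends 53 m/s.
11–16 s: v starts 53 m/s; Δx = 53·5 + ½·-3·5² = 227.5 m; v ends 38 m/s.
x(16) = -10 + Σ Δx = 607.5 m.

607.5 m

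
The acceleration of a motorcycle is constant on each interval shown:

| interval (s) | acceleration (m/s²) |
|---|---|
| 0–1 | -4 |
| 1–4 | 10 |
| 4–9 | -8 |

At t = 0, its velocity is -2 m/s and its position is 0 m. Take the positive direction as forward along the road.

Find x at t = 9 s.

43 m

On each constant-a segment, Δv = aΔt and Δx = v₀Δt + ½aΔt²; chain segment to segment.
0–1 s: v starts -2 m/s; Δx = -2·1 + ½·-4·1² = -4 m; v ends -6 m/s.
1–4 s: v starts -6 m/s; Δx = -6·3 + ½·10·3² = 27 m; v ends 24 m/s.
4–9 s: v starts 24 m/s; Δx = 24·5 + ½·-8·5² = 20 m; v ends -16 m/s.
x(9) = 0 + Σ Δx = 43 m.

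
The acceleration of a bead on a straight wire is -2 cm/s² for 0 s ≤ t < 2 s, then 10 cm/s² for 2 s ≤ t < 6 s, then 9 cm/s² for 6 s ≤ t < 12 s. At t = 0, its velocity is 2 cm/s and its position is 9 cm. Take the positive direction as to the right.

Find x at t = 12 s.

471 cm

On each constant-a segment, Δv = aΔt and Δx = v₀Δt + ½aΔt²; chain segment to segment.
0–2 s: v starts 2 cm/s; Δx = 2·2 + ½·-2·2² = 0 cm; v ends -2 cm/s.
2–6 s: v starts -2 cm/s; Δx = -2·4 + ½·10·4² = 72 cm; v ends 38 cm/s.
6–12 s: v starts 38 cm/s; Δx = 38·6 + ½·9·6² = 390 cm; v ends 92 cm/s.
x(12) = 9 + Σ Δx = 471 cm.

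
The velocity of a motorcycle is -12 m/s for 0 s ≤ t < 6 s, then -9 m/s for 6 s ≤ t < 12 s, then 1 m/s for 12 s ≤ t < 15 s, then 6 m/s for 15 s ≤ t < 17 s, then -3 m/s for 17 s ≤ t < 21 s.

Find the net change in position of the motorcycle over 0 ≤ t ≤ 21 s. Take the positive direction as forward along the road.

-123 m

Net displacement equals the area under the velocity-time graph (areas below the axis count negative).
0–6 s: -12 × 6 = -72 m
6–12 s: -9 × 6 = -54 m
12–15 s: 1 × 3 = 3 m
15–17 s: 6 × 2 = 12 m
17–21 s: -3 × 4 = -12 m
Net displacement = -123 m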